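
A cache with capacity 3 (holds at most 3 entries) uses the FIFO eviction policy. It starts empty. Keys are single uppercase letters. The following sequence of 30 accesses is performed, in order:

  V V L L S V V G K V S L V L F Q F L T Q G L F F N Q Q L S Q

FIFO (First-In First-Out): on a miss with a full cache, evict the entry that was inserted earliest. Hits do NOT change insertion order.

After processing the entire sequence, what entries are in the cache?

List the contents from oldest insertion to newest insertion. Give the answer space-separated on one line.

Answer: Q L S

Derivation:
FIFO simulation (capacity=3):
  1. access V: MISS. Cache (old->new): [V]
  2. access V: HIT. Cache (old->new): [V]
  3. access L: MISS. Cache (old->new): [V L]
  4. access L: HIT. Cache (old->new): [V L]
  5. access S: MISS. Cache (old->new): [V L S]
  6. access V: HIT. Cache (old->new): [V L S]
  7. access V: HIT. Cache (old->new): [V L S]
  8. access G: MISS, evict V. Cache (old->new): [L S G]
  9. access K: MISS, evict L. Cache (old->new): [S G K]
  10. access V: MISS, evict S. Cache (old->new): [G K V]
  11. access S: MISS, evict G. Cache (old->new): [K V S]
  12. access L: MISS, evict K. Cache (old->new): [V S L]
  13. access V: HIT. Cache (old->new): [V S L]
  14. access L: HIT. Cache (old->new): [V S L]
  15. access F: MISS, evict V. Cache (old->new): [S L F]
  16. access Q: MISS, evict S. Cache (old->new): [L F Q]
  17. access F: HIT. Cache (old->new): [L F Q]
  18. access L: HIT. Cache (old->new): [L F Q]
  19. access T: MISS, evict L. Cache (old->new): [F Q T]
  20. access Q: HIT. Cache (old->new): [F Q T]
  21. access G: MISS, evict F. Cache (old->new): [Q T G]
  22. access L: MISS, evict Q. Cache (old->new): [T G L]
  23. access F: MISS, evict T. Cache (old->new): [G L F]
  24. access F: HIT. Cache (old->new): [G L F]
  25. access N: MISS, evict G. Cache (old->new): [L F N]
  26. access Q: MISS, evict L. Cache (old->new): [F N Q]
  27. access Q: HIT. Cache (old->new): [F N Q]
  28. access L: MISS, evict F. Cache (old->new): [N Q L]
  29. access S: MISS, evict N. Cache (old->new): [Q L S]
  30. access Q: HIT. Cache (old->new): [Q L S]
Total: 12 hits, 18 misses, 15 evictions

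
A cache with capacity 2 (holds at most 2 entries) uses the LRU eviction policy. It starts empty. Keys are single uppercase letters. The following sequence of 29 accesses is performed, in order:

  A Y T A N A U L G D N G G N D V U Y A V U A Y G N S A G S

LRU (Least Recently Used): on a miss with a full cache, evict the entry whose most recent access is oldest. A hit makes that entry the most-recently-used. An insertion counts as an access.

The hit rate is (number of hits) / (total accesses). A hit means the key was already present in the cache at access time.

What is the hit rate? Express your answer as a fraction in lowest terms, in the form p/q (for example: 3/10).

LRU simulation (capacity=2):
  1. access A: MISS. Cache (LRU->MRU): [A]
  2. access Y: MISS. Cache (LRU->MRU): [A Y]
  3. access T: MISS, evict A. Cache (LRU->MRU): [Y T]
  4. access A: MISS, evict Y. Cache (LRU->MRU): [T A]
  5. access N: MISS, evict T. Cache (LRU->MRU): [A N]
  6. access A: HIT. Cache (LRU->MRU): [N A]
  7. access U: MISS, evict N. Cache (LRU->MRU): [A U]
  8. access L: MISS, evict A. Cache (LRU->MRU): [U L]
  9. access G: MISS, evict U. Cache (LRU->MRU): [L G]
  10. access D: MISS, evict L. Cache (LRU->MRU): [G D]
  11. access N: MISS, evict G. Cache (LRU->MRU): [D N]
  12. access G: MISS, evict D. Cache (LRU->MRU): [N G]
  13. access G: HIT. Cache (LRU->MRU): [N G]
  14. access N: HIT. Cache (LRU->MRU): [G N]
  15. access D: MISS, evict G. Cache (LRU->MRU): [N D]
  16. access V: MISS, evict N. Cache (LRU->MRU): [D V]
  17. access U: MISS, evict D. Cache (LRU->MRU): [V U]
  18. access Y: MISS, evict V. Cache (LRU->MRU): [U Y]
  19. access A: MISS, evict U. Cache (LRU->MRU): [Y A]
  20. access V: MISS, evict Y. Cache (LRU->MRU): [A V]
  21. access U: MISS, evict A. Cache (LRU->MRU): [V U]
  22. access A: MISS, evict V. Cache (LRU->MRU): [U A]
  23. access Y: MISS, evict U. Cache (LRU->MRU): [A Y]
  24. access G: MISS, evict A. Cache (LRU->MRU): [Y G]
  25. access N: MISS, evict Y. Cache (LRU->MRU): [G N]
  26. access S: MISS, evict G. Cache (LRU->MRU): [N S]
  27. access A: MISS, evict N. Cache (LRU->MRU): [S A]
  28. access G: MISS, evict S. Cache (LRU->MRU): [A G]
  29. access S: MISS, evict A. Cache (LRU->MRU): [G S]
Total: 3 hits, 26 misses, 24 evictions

Hit rate = 3/29

Answer: 3/29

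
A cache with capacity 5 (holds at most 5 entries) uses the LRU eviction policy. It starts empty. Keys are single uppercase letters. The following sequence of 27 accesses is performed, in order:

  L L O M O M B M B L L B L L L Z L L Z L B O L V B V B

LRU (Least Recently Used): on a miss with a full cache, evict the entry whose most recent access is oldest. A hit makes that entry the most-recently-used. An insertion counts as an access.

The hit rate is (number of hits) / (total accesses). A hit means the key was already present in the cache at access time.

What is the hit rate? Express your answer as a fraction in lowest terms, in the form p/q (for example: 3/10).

LRU simulation (capacity=5):
  1. access L: MISS. Cache (LRU->MRU): [L]
  2. access L: HIT. Cache (LRU->MRU): [L]
  3. access O: MISS. Cache (LRU->MRU): [L O]
  4. access M: MISS. Cache (LRU->MRU): [L O M]
  5. access O: HIT. Cache (LRU->MRU): [L M O]
  6. access M: HIT. Cache (LRU->MRU): [L O M]
  7. access B: MISS. Cache (LRU->MRU): [L O M B]
  8. access M: HIT. Cache (LRU->MRU): [L O B M]
  9. access B: HIT. Cache (LRU->MRU): [L O M B]
  10. access L: HIT. Cache (LRU->MRU): [O M B L]
  11. access L: HIT. Cache (LRU->MRU): [O M B L]
  12. access B: HIT. Cache (LRU->MRU): [O M L B]
  13. access L: HIT. Cache (LRU->MRU): [O M B L]
  14. access L: HIT. Cache (LRU->MRU): [O M B L]
  15. access L: HIT. Cache (LRU->MRU): [O M B L]
  16. access Z: MISS. Cache (LRU->MRU): [O M B L Z]
  17. access L: HIT. Cache (LRU->MRU): [O M B Z L]
  18. access L: HIT. Cache (LRU->MRU): [O M B Z L]
  19. access Z: HIT. Cache (LRU->MRU): [O M B L Z]
  20. access L: HIT. Cache (LRU->MRU): [O M B Z L]
  21. access B: HIT. Cache (LRU->MRU): [O M Z L B]
  22. access O: HIT. Cache (LRU->MRU): [M Z L B O]
  23. access L: HIT. Cache (LRU->MRU): [M Z B O L]
  24. access V: MISS, evict M. Cache (LRU->MRU): [Z B O L V]
  25. access B: HIT. Cache (LRU->MRU): [Z O L V B]
  26. access V: HIT. Cache (LRU->MRU): [Z O L B V]
  27. access B: HIT. Cache (LRU->MRU): [Z O L V B]
Total: 21 hits, 6 misses, 1 evictions

Hit rate = 21/27 = 7/9

Answer: 7/9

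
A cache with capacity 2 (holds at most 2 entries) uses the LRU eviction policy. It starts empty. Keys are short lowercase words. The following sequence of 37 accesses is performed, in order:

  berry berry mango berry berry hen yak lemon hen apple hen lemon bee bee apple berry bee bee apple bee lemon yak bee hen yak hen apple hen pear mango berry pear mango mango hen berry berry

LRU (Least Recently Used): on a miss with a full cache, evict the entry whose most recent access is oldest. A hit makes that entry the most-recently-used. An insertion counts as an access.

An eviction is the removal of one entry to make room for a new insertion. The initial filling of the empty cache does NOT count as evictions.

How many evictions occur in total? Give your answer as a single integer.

Answer: 24

Derivation:
LRU simulation (capacity=2):
  1. access berry: MISS. Cache (LRU->MRU): [berry]
  2. access berry: HIT. Cache (LRU->MRU): [berry]
  3. access mango: MISS. Cache (LRU->MRU): [berry mango]
  4. access berry: HIT. Cache (LRU->MRU): [mango berry]
  5. access berry: HIT. Cache (LRU->MRU): [mango berry]
  6. access hen: MISS, evict mango. Cache (LRU->MRU): [berry hen]
  7. access yak: MISS, evict berry. Cache (LRU->MRU): [hen yak]
  8. access lemon: MISS, evict hen. Cache (LRU->MRU): [yak lemon]
  9. access hen: MISS, evict yak. Cache (LRU->MRU): [lemon hen]
  10. access apple: MISS, evict lemon. Cache (LRU->MRU): [hen apple]
  11. access hen: HIT. Cache (LRU->MRU): [apple hen]
  12. access lemon: MISS, evict apple. Cache (LRU->MRU): [hen lemon]
  13. access bee: MISS, evict hen. Cache (LRU->MRU): [lemon bee]
  14. access bee: HIT. Cache (LRU->MRU): [lemon bee]
  15. access apple: MISS, evict lemon. Cache (LRU->MRU): [bee apple]
  16. access berry: MISS, evict bee. Cache (LRU->MRU): [apple berry]
  17. access bee: MISS, evict apple. Cache (LRU->MRU): [berry bee]
  18. access bee: HIT. Cache (LRU->MRU): [berry bee]
  19. access apple: MISS, evict berry. Cache (LRU->MRU): [bee apple]
  20. access bee: HIT. Cache (LRU->MRU): [apple bee]
  21. access lemon: MISS, evict apple. Cache (LRU->MRU): [bee lemon]
  22. access yak: MISS, evict bee. Cache (LRU->MRU): [lemon yak]
  23. access bee: MISS, evict lemon. Cache (LRU->MRU): [yak bee]
  24. access hen: MISS, evict yak. Cache (LRU->MRU): [bee hen]
  25. access yak: MISS, evict bee. Cache (LRU->MRU): [hen yak]
  26. access hen: HIT. Cache (LRU->MRU): [yak hen]
  27. access apple: MISS, evict yak. Cache (LRU->MRU): [hen apple]
  28. access hen: HIT. Cache (LRU->MRU): [apple hen]
  29. access pear: MISS, evict apple. Cache (LRU->MRU): [hen pear]
  30. access mango: MISS, evict hen. Cache (LRU->MRU): [pear mango]
  31. access berry: MISS, evict pear. Cache (LRU->MRU): [mango berry]
  32. access pear: MISS, evict mango. Cache (LRU->MRU): [berry pear]
  33. access mango: MISS, evict berry. Cache (LRU->MRU): [pear mango]
  34. access mango: HIT. Cache (LRU->MRU): [pear mango]
  35. access hen: MISS, evict pear. Cache (LRU->MRU): [mango hen]
  36. access berry: MISS, evict mango. Cache (LRU->MRU): [hen berry]
  37. access berry: HIT. Cache (LRU->MRU): [hen berry]
Total: 11 hits, 26 misses, 24 evictions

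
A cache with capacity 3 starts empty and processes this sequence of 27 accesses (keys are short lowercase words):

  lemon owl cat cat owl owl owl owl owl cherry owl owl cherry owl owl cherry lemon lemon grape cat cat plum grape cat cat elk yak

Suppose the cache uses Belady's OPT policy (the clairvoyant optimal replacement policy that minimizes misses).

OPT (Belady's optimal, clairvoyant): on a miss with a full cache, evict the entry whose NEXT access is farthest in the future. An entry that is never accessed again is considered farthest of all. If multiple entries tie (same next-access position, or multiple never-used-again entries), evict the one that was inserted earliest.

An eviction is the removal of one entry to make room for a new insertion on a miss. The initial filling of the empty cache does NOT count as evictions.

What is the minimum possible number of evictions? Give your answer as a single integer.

OPT (Belady) simulation (capacity=3):
  1. access lemon: MISS. Cache: [lemon]
  2. access owl: MISS. Cache: [lemon owl]
  3. access cat: MISS. Cache: [lemon owl cat]
  4. access cat: HIT. Next use of cat: step 20. Cache: [lemon owl cat]
  5. access owl: HIT. Next use of owl: step 6. Cache: [lemon owl cat]
  6. access owl: HIT. Next use of owl: step 7. Cache: [lemon owl cat]
  7. access owl: HIT. Next use of owl: step 8. Cache: [lemon owl cat]
  8. access owl: HIT. Next use of owl: step 9. Cache: [lemon owl cat]
  9. access owl: HIT. Next use of owl: step 11. Cache: [lemon owl cat]
  10. access cherry: MISS, evict cat (next use: step 20). Cache: [lemon owl cherry]
  11. access owl: HIT. Next use of owl: step 12. Cache: [lemon owl cherry]
  12. access owl: HIT. Next use of owl: step 14. Cache: [lemon owl cherry]
  13. access cherry: HIT. Next use of cherry: step 16. Cache: [lemon owl cherry]
  14. access owl: HIT. Next use of owl: step 15. Cache: [lemon owl cherry]
  15. access owl: HIT. Next use of owl: never. Cache: [lemon owl cherry]
  16. access cherry: HIT. Next use of cherry: never. Cache: [lemon owl cherry]
  17. access lemon: HIT. Next use of lemon: step 18. Cache: [lemon owl cherry]
  18. access lemon: HIT. Next use of lemon: never. Cache: [lemon owl cherry]
  19. access grape: MISS, evict lemon (next use: never). Cache: [owl cherry grape]
  20. access cat: MISS, evict owl (next use: never). Cache: [cherry grape cat]
  21. access cat: HIT. Next use of cat: step 24. Cache: [cherry grape cat]
  22. access plum: MISS, evict cherry (next use: never). Cache: [grape cat plum]
  23. access grape: HIT. Next use of grape: never. Cache: [grape cat plum]
  24. access cat: HIT. Next use of cat: step 25. Cache: [grape cat plum]
  25. access cat: HIT. Next use of cat: never. Cache: [grape cat plum]
  26. access elk: MISS, evict grape (next use: never). Cache: [cat plum elk]
  27. access yak: MISS, evict cat (next use: never). Cache: [plum elk yak]
Total: 18 hits, 9 misses, 6 evictions

Answer: 6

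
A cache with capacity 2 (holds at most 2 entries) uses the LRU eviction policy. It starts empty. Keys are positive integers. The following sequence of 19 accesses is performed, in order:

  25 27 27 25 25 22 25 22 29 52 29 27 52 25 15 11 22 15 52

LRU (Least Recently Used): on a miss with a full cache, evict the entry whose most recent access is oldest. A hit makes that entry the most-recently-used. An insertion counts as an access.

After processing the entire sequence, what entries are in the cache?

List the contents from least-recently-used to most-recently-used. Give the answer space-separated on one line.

Answer: 15 52

Derivation:
LRU simulation (capacity=2):
  1. access 25: MISS. Cache (LRU->MRU): [25]
  2. access 27: MISS. Cache (LRU->MRU): [25 27]
  3. access 27: HIT. Cache (LRU->MRU): [25 27]
  4. access 25: HIT. Cache (LRU->MRU): [27 25]
  5. access 25: HIT. Cache (LRU->MRU): [27 25]
  6. access 22: MISS, evict 27. Cache (LRU->MRU): [25 22]
  7. access 25: HIT. Cache (LRU->MRU): [22 25]
  8. access 22: HIT. Cache (LRU->MRU): [25 22]
  9. access 29: MISS, evict 25. Cache (LRU->MRU): [22 29]
  10. access 52: MISS, evict 22. Cache (LRU->MRU): [29 52]
  11. access 29: HIT. Cache (LRU->MRU): [52 29]
  12. access 27: MISS, evict 52. Cache (LRU->MRU): [29 27]
  13. access 52: MISS, evict 29. Cache (LRU->MRU): [27 52]
  14. access 25: MISS, evict 27. Cache (LRU->MRU): [52 25]
  15. access 15: MISS, evict 52. Cache (LRU->MRU): [25 15]
  16. access 11: MISS, evict 25. Cache (LRU->MRU): [15 11]
  17. access 22: MISS, evict 15. Cache (LRU->MRU): [11 22]
  18. access 15: MISS, evict 11. Cache (LRU->MRU): [22 15]
  19. access 52: MISS, evict 22. Cache (LRU->MRU): [15 52]
Total: 6 hits, 13 misses, 11 evictions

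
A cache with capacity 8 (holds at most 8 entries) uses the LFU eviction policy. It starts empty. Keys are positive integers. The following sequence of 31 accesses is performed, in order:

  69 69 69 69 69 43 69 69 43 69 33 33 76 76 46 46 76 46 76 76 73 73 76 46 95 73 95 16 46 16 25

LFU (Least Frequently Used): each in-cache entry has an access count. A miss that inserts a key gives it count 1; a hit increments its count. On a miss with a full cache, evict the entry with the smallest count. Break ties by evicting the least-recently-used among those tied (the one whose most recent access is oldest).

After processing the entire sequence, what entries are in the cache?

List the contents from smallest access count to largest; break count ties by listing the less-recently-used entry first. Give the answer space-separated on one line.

LFU simulation (capacity=8):
  1. access 69: MISS. Cache: [69(c=1)]
  2. access 69: HIT, count now 2. Cache: [69(c=2)]
  3. access 69: HIT, count now 3. Cache: [69(c=3)]
  4. access 69: HIT, count now 4. Cache: [69(c=4)]
  5. access 69: HIT, count now 5. Cache: [69(c=5)]
  6. access 43: MISS. Cache: [43(c=1) 69(c=5)]
  7. access 69: HIT, count now 6. Cache: [43(c=1) 69(c=6)]
  8. access 69: HIT, count now 7. Cache: [43(c=1) 69(c=7)]
  9. access 43: HIT, count now 2. Cache: [43(c=2) 69(c=7)]
  10. access 69: HIT, count now 8. Cache: [43(c=2) 69(c=8)]
  11. access 33: MISS. Cache: [33(c=1) 43(c=2) 69(c=8)]
  12. access 33: HIT, count now 2. Cache: [43(c=2) 33(c=2) 69(c=8)]
  13. access 76: MISS. Cache: [76(c=1) 43(c=2) 33(c=2) 69(c=8)]
  14. access 76: HIT, count now 2. Cache: [43(c=2) 33(c=2) 76(c=2) 69(c=8)]
  15. access 46: MISS. Cache: [46(c=1) 43(c=2) 33(c=2) 76(c=2) 69(c=8)]
  16. access 46: HIT, count now 2. Cache: [43(c=2) 33(c=2) 76(c=2) 46(c=2) 69(c=8)]
  17. access 76: HIT, count now 3. Cache: [43(c=2) 33(c=2) 46(c=2) 76(c=3) 69(c=8)]
  18. access 46: HIT, count now 3. Cache: [43(c=2) 33(c=2) 76(c=3) 46(c=3) 69(c=8)]
  19. access 76: HIT, count now 4. Cache: [43(c=2) 33(c=2) 46(c=3) 76(c=4) 69(c=8)]
  20. access 76: HIT, count now 5. Cache: [43(c=2) 33(c=2) 46(c=3) 76(c=5) 69(c=8)]
  21. access 73: MISS. Cache: [73(c=1) 43(c=2) 33(c=2) 46(c=3) 76(c=5) 69(c=8)]
  22. access 73: HIT, count now 2. Cache: [43(c=2) 33(c=2) 73(c=2) 46(c=3) 76(c=5) 69(c=8)]
  23. access 76: HIT, count now 6. Cache: [43(c=2) 33(c=2) 73(c=2) 46(c=3) 76(c=6) 69(c=8)]
  24. access 46: HIT, count now 4. Cache: [43(c=2) 33(c=2) 73(c=2) 46(c=4) 76(c=6) 69(c=8)]
  25. access 95: MISS. Cache: [95(c=1) 43(c=2) 33(c=2) 73(c=2) 46(c=4) 76(c=6) 69(c=8)]
  26. access 73: HIT, count now 3. Cache: [95(c=1) 43(c=2) 33(c=2) 73(c=3) 46(c=4) 76(c=6) 69(c=8)]
  27. access 95: HIT, count now 2. Cache: [43(c=2) 33(c=2) 95(c=2) 73(c=3) 46(c=4) 76(c=6) 69(c=8)]
  28. access 16: MISS. Cache: [16(c=1) 43(c=2) 33(c=2) 95(c=2) 73(c=3) 46(c=4) 76(c=6) 69(c=8)]
  29. access 46: HIT, count now 5. Cache: [16(c=1) 43(c=2) 33(c=2) 95(c=2) 73(c=3) 46(c=5) 76(c=6) 69(c=8)]
  30. access 16: HIT, count now 2. Cache: [43(c=2) 33(c=2) 95(c=2) 16(c=2) 73(c=3) 46(c=5) 76(c=6) 69(c=8)]
  31. access 25: MISS, evict 43(c=2). Cache: [25(c=1) 33(c=2) 95(c=2) 16(c=2) 73(c=3) 46(c=5) 76(c=6) 69(c=8)]
Total: 22 hits, 9 misses, 1 evictions

Answer: 25 33 95 16 73 46 76 69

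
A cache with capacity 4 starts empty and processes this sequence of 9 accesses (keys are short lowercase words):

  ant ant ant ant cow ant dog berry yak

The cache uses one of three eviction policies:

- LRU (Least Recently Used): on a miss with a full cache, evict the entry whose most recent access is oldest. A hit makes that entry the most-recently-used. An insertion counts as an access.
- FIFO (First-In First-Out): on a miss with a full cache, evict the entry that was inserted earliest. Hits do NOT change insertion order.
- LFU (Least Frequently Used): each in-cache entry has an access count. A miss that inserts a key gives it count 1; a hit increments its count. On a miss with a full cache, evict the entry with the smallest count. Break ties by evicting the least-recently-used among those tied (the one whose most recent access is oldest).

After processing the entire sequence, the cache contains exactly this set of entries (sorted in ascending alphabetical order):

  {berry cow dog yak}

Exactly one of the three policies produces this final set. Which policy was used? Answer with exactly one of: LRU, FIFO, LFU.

Answer: FIFO

Derivation:
Simulating under each policy and comparing final sets:
  LRU: final set = {ant berry dog yak} -> differs
  FIFO: final set = {berry cow dog yak} -> MATCHES target
  LFU: final set = {ant berry dog yak} -> differs
Only FIFO produces the target set.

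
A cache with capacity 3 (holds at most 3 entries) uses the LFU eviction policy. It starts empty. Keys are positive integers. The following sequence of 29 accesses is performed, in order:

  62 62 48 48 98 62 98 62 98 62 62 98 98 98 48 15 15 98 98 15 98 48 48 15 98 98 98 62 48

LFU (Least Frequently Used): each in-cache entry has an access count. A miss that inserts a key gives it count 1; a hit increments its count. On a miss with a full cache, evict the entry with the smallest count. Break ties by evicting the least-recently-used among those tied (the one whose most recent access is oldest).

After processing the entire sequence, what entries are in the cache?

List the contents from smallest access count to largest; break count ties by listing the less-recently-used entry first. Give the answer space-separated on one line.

LFU simulation (capacity=3):
  1. access 62: MISS. Cache: [62(c=1)]
  2. access 62: HIT, count now 2. Cache: [62(c=2)]
  3. access 48: MISS. Cache: [48(c=1) 62(c=2)]
  4. access 48: HIT, count now 2. Cache: [62(c=2) 48(c=2)]
  5. access 98: MISS. Cache: [98(c=1) 62(c=2) 48(c=2)]
  6. access 62: HIT, count now 3. Cache: [98(c=1) 48(c=2) 62(c=3)]
  7. access 98: HIT, count now 2. Cache: [48(c=2) 98(c=2) 62(c=3)]
  8. access 62: HIT, count now 4. Cache: [48(c=2) 98(c=2) 62(c=4)]
  9. access 98: HIT, count now 3. Cache: [48(c=2) 98(c=3) 62(c=4)]
  10. access 62: HIT, count now 5. Cache: [48(c=2) 98(c=3) 62(c=5)]
  11. access 62: HIT, count now 6. Cache: [48(c=2) 98(c=3) 62(c=6)]
  12. access 98: HIT, count now 4. Cache: [48(c=2) 98(c=4) 62(c=6)]
  13. access 98: HIT, count now 5. Cache: [48(c=2) 98(c=5) 62(c=6)]
  14. access 98: HIT, count now 6. Cache: [48(c=2) 62(c=6) 98(c=6)]
  15. access 48: HIT, count now 3. Cache: [48(c=3) 62(c=6) 98(c=6)]
  16. access 15: MISS, evict 48(c=3). Cache: [15(c=1) 62(c=6) 98(c=6)]
  17. access 15: HIT, count now 2. Cache: [15(c=2) 62(c=6) 98(c=6)]
  18. access 98: HIT, count now 7. Cache: [15(c=2) 62(c=6) 98(c=7)]
  19. access 98: HIT, count now 8. Cache: [15(c=2) 62(c=6) 98(c=8)]
  20. access 15: HIT, count now 3. Cache: [15(c=3) 62(c=6) 98(c=8)]
  21. access 98: HIT, count now 9. Cache: [15(c=3) 62(c=6) 98(c=9)]
  22. access 48: MISS, evict 15(c=3). Cache: [48(c=1) 62(c=6) 98(c=9)]
  23. access 48: HIT, count now 2. Cache: [48(c=2) 62(c=6) 98(c=9)]
  24. access 15: MISS, evict 48(c=2). Cache: [15(c=1) 62(c=6) 98(c=9)]
  25. access 98: HIT, count now 10. Cache: [15(c=1) 62(c=6) 98(c=10)]
  26. access 98: HIT, count now 11. Cache: [15(c=1) 62(c=6) 98(c=11)]
  27. access 98: HIT, count now 12. Cache: [15(c=1) 62(c=6) 98(c=12)]
  28. access 62: HIT, count now 7. Cache: [15(c=1) 62(c=7) 98(c=12)]
  29. access 48: MISS, evict 15(c=1). Cache: [48(c=1) 62(c=7) 98(c=12)]
Total: 22 hits, 7 misses, 4 evictions

Answer: 48 62 98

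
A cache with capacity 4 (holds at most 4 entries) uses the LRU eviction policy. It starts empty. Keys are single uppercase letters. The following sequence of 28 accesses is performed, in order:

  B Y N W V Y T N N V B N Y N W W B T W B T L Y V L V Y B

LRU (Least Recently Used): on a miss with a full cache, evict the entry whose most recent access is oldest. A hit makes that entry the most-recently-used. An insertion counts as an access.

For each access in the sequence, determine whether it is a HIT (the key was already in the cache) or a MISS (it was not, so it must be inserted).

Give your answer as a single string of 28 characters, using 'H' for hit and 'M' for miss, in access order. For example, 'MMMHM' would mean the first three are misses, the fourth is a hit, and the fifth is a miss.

Answer: MMMMMHMMHHMHMHMHHMHHHMMMHHHM

Derivation:
LRU simulation (capacity=4):
  1. access B: MISS. Cache (LRU->MRU): [B]
  2. access Y: MISS. Cache (LRU->MRU): [B Y]
  3. access N: MISS. Cache (LRU->MRU): [B Y N]
  4. access W: MISS. Cache (LRU->MRU): [B Y N W]
  5. access V: MISS, evict B. Cache (LRU->MRU): [Y N W V]
  6. access Y: HIT. Cache (LRU->MRU): [N W V Y]
  7. access T: MISS, evict N. Cache (LRU->MRU): [W V Y T]
  8. access N: MISS, evict W. Cache (LRU->MRU): [V Y T N]
  9. access N: HIT. Cache (LRU->MRU): [V Y T N]
  10. access V: HIT. Cache (LRU->MRU): [Y T N V]
  11. access B: MISS, evict Y. Cache (LRU->MRU): [T N V B]
  12. access N: HIT. Cache (LRU->MRU): [T V B N]
  13. access Y: MISS, evict T. Cache (LRU->MRU): [V B N Y]
  14. access N: HIT. Cache (LRU->MRU): [V B Y N]
  15. access W: MISS, evict V. Cache (LRU->MRU): [B Y N W]
  16. access W: HIT. Cache (LRU->MRU): [B Y N W]
  17. access B: HIT. Cache (LRU->MRU): [Y N W B]
  18. access T: MISS, evict Y. Cache (LRU->MRU): [N W B T]
  19. access W: HIT. Cache (LRU->MRU): [N B T W]
  20. access B: HIT. Cache (LRU->MRU): [N T W B]
  21. access T: HIT. Cache (LRU->MRU): [N W B T]
  22. access L: MISS, evict N. Cache (LRU->MRU): [W B T L]
  23. access Y: MISS, evict W. Cache (LRU->MRU): [B T L Y]
  24. access V: MISS, evict B. Cache (LRU->MRU): [T L Y V]
  25. access L: HIT. Cache (LRU->MRU): [T Y V L]
  26. access V: HIT. Cache (LRU->MRU): [T Y L V]
  27. access Y: HIT. Cache (LRU->MRU): [T L V Y]
  28. access B: MISS, evict T. Cache (LRU->MRU): [L V Y B]
Total: 13 hits, 15 misses, 11 evictions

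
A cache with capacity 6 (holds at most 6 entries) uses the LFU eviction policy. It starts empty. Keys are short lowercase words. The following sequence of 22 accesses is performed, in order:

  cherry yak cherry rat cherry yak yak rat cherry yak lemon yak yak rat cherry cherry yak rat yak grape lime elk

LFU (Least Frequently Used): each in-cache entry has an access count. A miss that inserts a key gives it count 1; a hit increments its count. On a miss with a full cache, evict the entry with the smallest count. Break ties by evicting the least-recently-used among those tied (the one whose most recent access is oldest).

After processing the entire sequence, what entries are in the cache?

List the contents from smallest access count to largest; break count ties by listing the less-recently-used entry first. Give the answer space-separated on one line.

Answer: grape lime elk rat cherry yak

Derivation:
LFU simulation (capacity=6):
  1. access cherry: MISS. Cache: [cherry(c=1)]
  2. access yak: MISS. Cache: [cherry(c=1) yak(c=1)]
  3. access cherry: HIT, count now 2. Cache: [yak(c=1) cherry(c=2)]
  4. access rat: MISS. Cache: [yak(c=1) rat(c=1) cherry(c=2)]
  5. access cherry: HIT, count now 3. Cache: [yak(c=1) rat(c=1) cherry(c=3)]
  6. access yak: HIT, count now 2. Cache: [rat(c=1) yak(c=2) cherry(c=3)]
  7. access yak: HIT, count now 3. Cache: [rat(c=1) cherry(c=3) yak(c=3)]
  8. access rat: HIT, count now 2. Cache: [rat(c=2) cherry(c=3) yak(c=3)]
  9. access cherry: HIT, count now 4. Cache: [rat(c=2) yak(c=3) cherry(c=4)]
  10. access yak: HIT, count now 4. Cache: [rat(c=2) cherry(c=4) yak(c=4)]
  11. access lemon: MISS. Cache: [lemon(c=1) rat(c=2) cherry(c=4) yak(c=4)]
  12. access yak: HIT, count now 5. Cache: [lemon(c=1) rat(c=2) cherry(c=4) yak(c=5)]
  13. access yak: HIT, count now 6. Cache: [lemon(c=1) rat(c=2) cherry(c=4) yak(c=6)]
  14. access rat: HIT, count now 3. Cache: [lemon(c=1) rat(c=3) cherry(c=4) yak(c=6)]
  15. access cherry: HIT, count now 5. Cache: [lemon(c=1) rat(c=3) cherry(c=5) yak(c=6)]
  16. access cherry: HIT, count now 6. Cache: [lemon(c=1) rat(c=3) yak(c=6) cherry(c=6)]
  17. access yak: HIT, count now 7. Cache: [lemon(c=1) rat(c=3) cherry(c=6) yak(c=7)]
  18. access rat: HIT, count now 4. Cache: [lemon(c=1) rat(c=4) cherry(c=6) yak(c=7)]
  19. access yak: HIT, count now 8. Cache: [lemon(c=1) rat(c=4) cherry(c=6) yak(c=8)]
  20. access grape: MISS. Cache: [lemon(c=1) grape(c=1) rat(c=4) cherry(c=6) yak(c=8)]
  21. access lime: MISS. Cache: [lemon(c=1) grape(c=1) lime(c=1) rat(c=4) cherry(c=6) yak(c=8)]
  22. access elk: MISS, evict lemon(c=1). Cache: [grape(c=1) lime(c=1) elk(c=1) rat(c=4) cherry(c=6) yak(c=8)]
Total: 15 hits, 7 misses, 1 evictions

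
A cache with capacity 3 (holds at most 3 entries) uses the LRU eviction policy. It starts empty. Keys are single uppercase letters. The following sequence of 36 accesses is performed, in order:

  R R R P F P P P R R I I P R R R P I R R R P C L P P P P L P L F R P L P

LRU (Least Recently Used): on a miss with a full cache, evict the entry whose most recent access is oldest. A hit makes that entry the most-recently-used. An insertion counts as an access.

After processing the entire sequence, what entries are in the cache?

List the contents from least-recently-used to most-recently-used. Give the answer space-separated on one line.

Answer: R L P

Derivation:
LRU simulation (capacity=3):
  1. access R: MISS. Cache (LRU->MRU): [R]
  2. access R: HIT. Cache (LRU->MRU): [R]
  3. access R: HIT. Cache (LRU->MRU): [R]
  4. access P: MISS. Cache (LRU->MRU): [R P]
  5. access F: MISS. Cache (LRU->MRU): [R P F]
  6. access P: HIT. Cache (LRU->MRU): [R F P]
  7. access P: HIT. Cache (LRU->MRU): [R F P]
  8. access P: HIT. Cache (LRU->MRU): [R F P]
  9. access R: HIT. Cache (LRU->MRU): [F P R]
  10. access R: HIT. Cache (LRU->MRU): [F P R]
  11. access I: MISS, evict F. Cache (LRU->MRU): [P R I]
  12. access I: HIT. Cache (LRU->MRU): [P R I]
  13. access P: HIT. Cache (LRU->MRU): [R I P]
  14. access R: HIT. Cache (LRU->MRU): [I P R]
  15. access R: HIT. Cache (LRU->MRU): [I P R]
  16. access R: HIT. Cache (LRU->MRU): [I P R]
  17. access P: HIT. Cache (LRU->MRU): [I R P]
  18. access I: HIT. Cache (LRU->MRU): [R P I]
  19. access R: HIT. Cache (LRU->MRU): [P I R]
  20. access R: HIT. Cache (LRU->MRU): [P I R]
  21. access R: HIT. Cache (LRU->MRU): [P I R]
  22. access P: HIT. Cache (LRU->MRU): [I R P]
  23. access C: MISS, evict I. Cache (LRU->MRU): [R P C]
  24. access L: MISS, evict R. Cache (LRU->MRU): [P C L]
  25. access P: HIT. Cache (LRU->MRU): [C L P]
  26. access P: HIT. Cache (LRU->MRU): [C L P]
  27. access P: HIT. Cache (LRU->MRU): [C L P]
  28. access P: HIT. Cache (LRU->MRU): [C L P]
  29. access L: HIT. Cache (LRU->MRU): [C P L]
  30. access P: HIT. Cache (LRU->MRU): [C L P]
  31. access L: HIT. Cache (LRU->MRU): [C P L]
  32. access F: MISS, evict C. Cache (LRU->MRU): [P L F]
  33. access R: MISS, evict P. Cache (LRU->MRU): [L F R]
  34. access P: MISS, evict L. Cache (LRU->MRU): [F R P]
  35. access L: MISS, evict F. Cache (LRU->MRU): [R P L]
  36. access P: HIT. Cache (LRU->MRU): [R L P]
Total: 26 hits, 10 misses, 7 evictions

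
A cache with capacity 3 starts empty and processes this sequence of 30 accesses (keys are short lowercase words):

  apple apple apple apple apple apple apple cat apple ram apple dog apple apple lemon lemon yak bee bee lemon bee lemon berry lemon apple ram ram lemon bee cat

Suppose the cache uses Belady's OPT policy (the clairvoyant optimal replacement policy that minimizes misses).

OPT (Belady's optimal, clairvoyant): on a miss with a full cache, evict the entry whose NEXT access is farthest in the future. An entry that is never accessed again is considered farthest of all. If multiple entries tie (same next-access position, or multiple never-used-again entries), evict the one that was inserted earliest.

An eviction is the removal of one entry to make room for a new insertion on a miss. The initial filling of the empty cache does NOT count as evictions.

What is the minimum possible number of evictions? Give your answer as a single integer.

Answer: 8

Derivation:
OPT (Belady) simulation (capacity=3):
  1. access apple: MISS. Cache: [apple]
  2. access apple: HIT. Next use of apple: step 3. Cache: [apple]
  3. access apple: HIT. Next use of apple: step 4. Cache: [apple]
  4. access apple: HIT. Next use of apple: step 5. Cache: [apple]
  5. access apple: HIT. Next use of apple: step 6. Cache: [apple]
  6. access apple: HIT. Next use of apple: step 7. Cache: [apple]
  7. access apple: HIT. Next use of apple: step 9. Cache: [apple]
  8. access cat: MISS. Cache: [apple cat]
  9. access apple: HIT. Next use of apple: step 11. Cache: [apple cat]
  10. access ram: MISS. Cache: [apple cat ram]
  11. access apple: HIT. Next use of apple: step 13. Cache: [apple cat ram]
  12. access dog: MISS, evict cat (next use: step 30). Cache: [apple ram dog]
  13. access apple: HIT. Next use of apple: step 14. Cache: [apple ram dog]
  14. access apple: HIT. Next use of apple: step 25. Cache: [apple ram dog]
  15. access lemon: MISS, evict dog (next use: never). Cache: [apple ram lemon]
  16. access lemon: HIT. Next use of lemon: step 20. Cache: [apple ram lemon]
  17. access yak: MISS, evict ram (next use: step 26). Cache: [apple lemon yak]
  18. access bee: MISS, evict yak (next use: never). Cache: [apple lemon bee]
  19. access bee: HIT. Next use of bee: step 21. Cache: [apple lemon bee]
  20. access lemon: HIT. Next use of lemon: step 22. Cache: [apple lemon bee]
  21. access bee: HIT. Next use of bee: step 29. Cache: [apple lemon bee]
  22. access lemon: HIT. Next use of lemon: step 24. Cache: [apple lemon bee]
  23. access berry: MISS, evict bee (next use: step 29). Cache: [apple lemon berry]
  24. access lemon: HIT. Next use of lemon: step 28. Cache: [apple lemon berry]
  25. access apple: HIT. Next use of apple: never. Cache: [apple lemon berry]
  26. access ram: MISS, evict apple (next use: never). Cache: [lemon berry ram]
  27. access ram: HIT. Next use of ram: never. Cache: [lemon berry ram]
  28. access lemon: HIT. Next use of lemon: never. Cache: [lemon berry ram]
  29. access bee: MISS, evict lemon (next use: never). Cache: [berry ram bee]
  30. access cat: MISS, evict berry (next use: never). Cache: [ram bee cat]
Total: 19 hits, 11 misses, 8 evictions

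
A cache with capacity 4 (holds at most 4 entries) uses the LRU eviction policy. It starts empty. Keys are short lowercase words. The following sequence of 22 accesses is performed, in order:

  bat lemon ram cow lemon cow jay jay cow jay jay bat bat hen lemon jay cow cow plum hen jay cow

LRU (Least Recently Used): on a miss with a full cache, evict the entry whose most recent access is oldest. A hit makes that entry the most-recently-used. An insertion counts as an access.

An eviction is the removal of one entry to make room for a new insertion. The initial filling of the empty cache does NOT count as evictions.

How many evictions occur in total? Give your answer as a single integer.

LRU simulation (capacity=4):
  1. access bat: MISS. Cache (LRU->MRU): [bat]
  2. access lemon: MISS. Cache (LRU->MRU): [bat lemon]
  3. access ram: MISS. Cache (LRU->MRU): [bat lemon ram]
  4. access cow: MISS. Cache (LRU->MRU): [bat lemon ram cow]
  5. access lemon: HIT. Cache (LRU->MRU): [bat ram cow lemon]
  6. access cow: HIT. Cache (LRU->MRU): [bat ram lemon cow]
  7. access jay: MISS, evict bat. Cache (LRU->MRU): [ram lemon cow jay]
  8. access jay: HIT. Cache (LRU->MRU): [ram lemon cow jay]
  9. access cow: HIT. Cache (LRU->MRU): [ram lemon jay cow]
  10. access jay: HIT. Cache (LRU->MRU): [ram lemon cow jay]
  11. access jay: HIT. Cache (LRU->MRU): [ram lemon cow jay]
  12. access bat: MISS, evict ram. Cache (LRU->MRU): [lemon cow jay bat]
  13. access bat: HIT. Cache (LRU->MRU): [lemon cow jay bat]
  14. access hen: MISS, evict lemon. Cache (LRU->MRU): [cow jay bat hen]
  15. access lemon: MISS, evict cow. Cache (LRU->MRU): [jay bat hen lemon]
  16. access jay: HIT. Cache (LRU->MRU): [bat hen lemon jay]
  17. access cow: MISS, evict bat. Cache (LRU->MRU): [hen lemon jay cow]
  18. access cow: HIT. Cache (LRU->MRU): [hen lemon jay cow]
  19. access plum: MISS, evict hen. Cache (LRU->MRU): [lemon jay cow plum]
  20. access hen: MISS, evict lemon. Cache (LRU->MRU): [jay cow plum hen]
  21. access jay: HIT. Cache (LRU->MRU): [cow plum hen jay]
  22. access cow: HIT. Cache (LRU->MRU): [plum hen jay cow]
Total: 11 hits, 11 misses, 7 evictions

Answer: 7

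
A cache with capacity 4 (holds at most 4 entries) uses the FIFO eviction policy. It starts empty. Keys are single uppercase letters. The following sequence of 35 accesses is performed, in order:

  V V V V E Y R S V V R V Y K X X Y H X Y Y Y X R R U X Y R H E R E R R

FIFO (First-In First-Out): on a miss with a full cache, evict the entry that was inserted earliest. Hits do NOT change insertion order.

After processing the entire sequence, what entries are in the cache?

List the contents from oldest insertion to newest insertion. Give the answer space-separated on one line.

FIFO simulation (capacity=4):
  1. access V: MISS. Cache (old->new): [V]
  2. access V: HIT. Cache (old->new): [V]
  3. access V: HIT. Cache (old->new): [V]
  4. access V: HIT. Cache (old->new): [V]
  5. access E: MISS. Cache (old->new): [V E]
  6. access Y: MISS. Cache (old->new): [V E Y]
  7. access R: MISS. Cache (old->new): [V E Y R]
  8. access S: MISS, evict V. Cache (old->new): [E Y R S]
  9. access V: MISS, evict E. Cache (old->new): [Y R S V]
  10. access V: HIT. Cache (old->new): [Y R S V]
  11. access R: HIT. Cache (old->new): [Y R S V]
  12. access V: HIT. Cache (old->new): [Y R S V]
  13. access Y: HIT. Cache (old->new): [Y R S V]
  14. access K: MISS, evict Y. Cache (old->new): [R S V K]
  15. access X: MISS, evict R. Cache (old->new): [S V K X]
  16. access X: HIT. Cache (old->new): [S V K X]
  17. access Y: MISS, evict S. Cache (old->new): [V K X Y]
  18. access H: MISS, evict V. Cache (old->new): [K X Y H]
  19. access X: HIT. Cache (old->new): [K X Y H]
  20. access Y: HIT. Cache (old->new): [K X Y H]
  21. access Y: HIT. Cache (old->new): [K X Y H]
  22. access Y: HIT. Cache (old->new): [K X Y H]
  23. access X: HIT. Cache (old->new): [K X Y H]
  24. access R: MISS, evict K. Cache (old->new): [X Y H R]
  25. access R: HIT. Cache (old->new): [X Y H R]
  26. access U: MISS, evict X. Cache (old->new): [Y H R U]
  27. access X: MISS, evict Y. Cache (old->new): [H R U X]
  28. access Y: MISS, evict H. Cache (old->new): [R U X Y]
  29. access R: HIT. Cache (old->new): [R U X Y]
  30. access H: MISS, evict R. Cache (old->new): [U X Y H]
  31. access E: MISS, evict U. Cache (old->new): [X Y H E]
  32. access R: MISS, evict X. Cache (old->new): [Y H E R]
  33. access E: HIT. Cache (old->new): [Y H E R]
  34. access R: HIT. Cache (old->new): [Y H E R]
  35. access R: HIT. Cache (old->new): [Y H E R]
Total: 18 hits, 17 misses, 13 evictions

Answer: Y H E R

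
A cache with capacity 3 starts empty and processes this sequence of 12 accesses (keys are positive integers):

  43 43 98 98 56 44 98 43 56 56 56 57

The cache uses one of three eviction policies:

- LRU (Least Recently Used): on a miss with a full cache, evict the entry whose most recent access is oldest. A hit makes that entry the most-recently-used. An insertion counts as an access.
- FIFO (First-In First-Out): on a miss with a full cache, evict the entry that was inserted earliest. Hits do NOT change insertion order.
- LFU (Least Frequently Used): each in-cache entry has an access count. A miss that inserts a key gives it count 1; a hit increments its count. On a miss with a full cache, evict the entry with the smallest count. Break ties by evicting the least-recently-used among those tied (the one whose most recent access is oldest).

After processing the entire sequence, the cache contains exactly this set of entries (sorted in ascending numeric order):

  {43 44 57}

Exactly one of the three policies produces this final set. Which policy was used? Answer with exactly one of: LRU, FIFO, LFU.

Simulating under each policy and comparing final sets:
  LRU: final set = {43 56 57} -> differs
  FIFO: final set = {43 44 57} -> MATCHES target
  LFU: final set = {43 56 57} -> differs
Only FIFO produces the target set.

Answer: FIFO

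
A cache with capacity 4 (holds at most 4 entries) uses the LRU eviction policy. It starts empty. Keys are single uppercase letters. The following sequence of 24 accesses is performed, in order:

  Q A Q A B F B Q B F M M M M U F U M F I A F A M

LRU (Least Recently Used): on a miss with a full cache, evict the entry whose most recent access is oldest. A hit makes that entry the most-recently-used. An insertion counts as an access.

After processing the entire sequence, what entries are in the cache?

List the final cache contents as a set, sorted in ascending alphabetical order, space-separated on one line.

LRU simulation (capacity=4):
  1. access Q: MISS. Cache (LRU->MRU): [Q]
  2. access A: MISS. Cache (LRU->MRU): [Q A]
  3. access Q: HIT. Cache (LRU->MRU): [A Q]
  4. access A: HIT. Cache (LRU->MRU): [Q A]
  5. access B: MISS. Cache (LRU->MRU): [Q A B]
  6. access F: MISS. Cache (LRU->MRU): [Q A B F]
  7. access B: HIT. Cache (LRU->MRU): [Q A F B]
  8. access Q: HIT. Cache (LRU->MRU): [A F B Q]
  9. access B: HIT. Cache (LRU->MRU): [A F Q B]
  10. access F: HIT. Cache (LRU->MRU): [A Q B F]
  11. access M: MISS, evict A. Cache (LRU->MRU): [Q B F M]
  12. access M: HIT. Cache (LRU->MRU): [Q B F M]
  13. access M: HIT. Cache (LRU->MRU): [Q B F M]
  14. access M: HIT. Cache (LRU->MRU): [Q B F M]
  15. access U: MISS, evict Q. Cache (LRU->MRU): [B F M U]
  16. access F: HIT. Cache (LRU->MRU): [B M U F]
  17. access U: HIT. Cache (LRU->MRU): [B M F U]
  18. access M: HIT. Cache (LRU->MRU): [B F U M]
  19. access F: HIT. Cache (LRU->MRU): [B U M F]
  20. access I: MISS, evict B. Cache (LRU->MRU): [U M F I]
  21. access A: MISS, evict U. Cache (LRU->MRU): [M F I A]
  22. access F: HIT. Cache (LRU->MRU): [M I A F]
  23. access A: HIT. Cache (LRU->MRU): [M I F A]
  24. access M: HIT. Cache (LRU->MRU): [I F A M]
Total: 16 hits, 8 misses, 4 evictions

Answer: A F I M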